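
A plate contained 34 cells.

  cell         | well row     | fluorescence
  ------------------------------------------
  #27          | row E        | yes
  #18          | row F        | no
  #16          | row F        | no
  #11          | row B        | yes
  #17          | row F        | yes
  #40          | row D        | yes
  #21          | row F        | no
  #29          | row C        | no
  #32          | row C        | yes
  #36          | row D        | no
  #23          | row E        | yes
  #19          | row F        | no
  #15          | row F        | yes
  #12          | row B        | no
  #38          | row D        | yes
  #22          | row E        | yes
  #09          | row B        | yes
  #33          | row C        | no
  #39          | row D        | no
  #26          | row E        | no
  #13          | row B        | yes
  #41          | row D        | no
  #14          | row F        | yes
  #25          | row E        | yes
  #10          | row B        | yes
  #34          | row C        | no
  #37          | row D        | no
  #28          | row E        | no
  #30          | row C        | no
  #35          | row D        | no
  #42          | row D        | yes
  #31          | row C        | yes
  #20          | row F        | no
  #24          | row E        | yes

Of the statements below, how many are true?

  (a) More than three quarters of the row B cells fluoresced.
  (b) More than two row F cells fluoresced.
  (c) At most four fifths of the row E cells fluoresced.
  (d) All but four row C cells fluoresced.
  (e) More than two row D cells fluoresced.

5

(a) row B: |A| = 5, |A ∩ B| = 4; needs |A ∩ B| / |A| > 3/4 — true.
(b) row F: |A| = 8, |A ∩ B| = 3; needs |A ∩ B| > 2 — true.
(c) row E: |A| = 7, |A ∩ B| = 5; needs |A ∩ B| / |A| ≤ 4/5 — true.
(d) row C: |A| = 6, |A ∩ B| = 2; needs |A ∖ B| = 4 — true.
(e) row D: |A| = 8, |A ∩ B| = 3; needs |A ∩ B| > 2 — true.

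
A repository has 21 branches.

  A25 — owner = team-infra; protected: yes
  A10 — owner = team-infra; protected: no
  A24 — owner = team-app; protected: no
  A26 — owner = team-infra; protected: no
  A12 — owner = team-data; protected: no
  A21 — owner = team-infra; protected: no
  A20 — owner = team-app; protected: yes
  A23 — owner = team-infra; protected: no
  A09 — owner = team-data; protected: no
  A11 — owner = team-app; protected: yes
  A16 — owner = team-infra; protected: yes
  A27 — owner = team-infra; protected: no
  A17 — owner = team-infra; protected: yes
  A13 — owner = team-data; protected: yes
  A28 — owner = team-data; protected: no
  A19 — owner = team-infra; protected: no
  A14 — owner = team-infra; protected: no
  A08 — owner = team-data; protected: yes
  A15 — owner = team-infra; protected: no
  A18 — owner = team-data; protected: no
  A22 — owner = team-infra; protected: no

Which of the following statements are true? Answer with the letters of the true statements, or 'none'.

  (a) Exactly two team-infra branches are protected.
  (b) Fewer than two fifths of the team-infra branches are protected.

(b)

|A| = 12, |A ∩ B| = 3, |A ∖ B| = 9.
(a) |A ∩ B| = 2: fails.
(b) |A ∩ B| / |A| < 2/5: holds.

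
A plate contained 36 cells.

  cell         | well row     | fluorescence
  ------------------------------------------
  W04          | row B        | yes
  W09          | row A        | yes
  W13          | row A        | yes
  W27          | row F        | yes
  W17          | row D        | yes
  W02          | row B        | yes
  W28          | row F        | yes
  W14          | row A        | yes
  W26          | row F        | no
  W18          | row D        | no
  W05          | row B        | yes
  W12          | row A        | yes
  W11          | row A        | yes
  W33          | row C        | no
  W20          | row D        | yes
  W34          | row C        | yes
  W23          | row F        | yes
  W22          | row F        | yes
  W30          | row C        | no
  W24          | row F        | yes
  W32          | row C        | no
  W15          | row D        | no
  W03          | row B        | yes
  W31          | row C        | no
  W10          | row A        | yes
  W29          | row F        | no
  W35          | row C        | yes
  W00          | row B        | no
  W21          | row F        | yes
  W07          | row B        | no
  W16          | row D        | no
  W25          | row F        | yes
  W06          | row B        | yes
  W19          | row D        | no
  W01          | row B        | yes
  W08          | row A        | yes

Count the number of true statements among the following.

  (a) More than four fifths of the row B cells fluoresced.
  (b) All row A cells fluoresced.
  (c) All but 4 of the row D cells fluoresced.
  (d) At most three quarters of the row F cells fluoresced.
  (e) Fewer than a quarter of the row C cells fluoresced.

2

(a) row B: |A| = 8, |A ∩ B| = 6; needs |A ∩ B| / |A| > 4/5 — false.
(b) row A: |A| = 7, |A ∩ B| = 7; needs A ⊆ B, i.e. every element of A is in B (|A ∖ B| = 0) — true.
(c) row D: |A| = 6, |A ∩ B| = 2; needs |A ∖ B| = 4 — true.
(d) row F: |A| = 9, |A ∩ B| = 7; needs |A ∩ B| / |A| ≤ 3/4 — false.
(e) row C: |A| = 6, |A ∩ B| = 2; needs |A ∩ B| / |A| < 1/4 — false.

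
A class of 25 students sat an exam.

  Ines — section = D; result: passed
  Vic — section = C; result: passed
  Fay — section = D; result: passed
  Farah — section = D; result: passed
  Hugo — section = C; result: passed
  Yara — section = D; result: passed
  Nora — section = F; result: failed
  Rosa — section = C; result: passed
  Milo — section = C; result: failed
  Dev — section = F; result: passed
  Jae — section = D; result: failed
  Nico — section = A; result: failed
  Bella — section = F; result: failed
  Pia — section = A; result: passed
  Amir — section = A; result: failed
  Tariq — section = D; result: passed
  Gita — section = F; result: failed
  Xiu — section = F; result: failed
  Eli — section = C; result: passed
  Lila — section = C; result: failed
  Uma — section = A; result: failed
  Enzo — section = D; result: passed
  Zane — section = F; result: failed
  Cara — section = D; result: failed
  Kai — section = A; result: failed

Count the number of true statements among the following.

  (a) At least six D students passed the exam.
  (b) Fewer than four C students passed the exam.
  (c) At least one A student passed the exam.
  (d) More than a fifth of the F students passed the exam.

2

(a) D: |A| = 8, |A ∩ B| = 6; needs |A ∩ B| ≥ 6 — true.
(b) C: |A| = 6, |A ∩ B| = 4; needs |A ∩ B| < 4 — false.
(c) A: |A| = 5, |A ∩ B| = 1; needs A ∩ B ≠ ∅ (|A ∩ B| ≥ 1) — true.
(d) F: |A| = 6, |A ∩ B| = 1; needs |A ∩ B| / |A| > 1/5 — false.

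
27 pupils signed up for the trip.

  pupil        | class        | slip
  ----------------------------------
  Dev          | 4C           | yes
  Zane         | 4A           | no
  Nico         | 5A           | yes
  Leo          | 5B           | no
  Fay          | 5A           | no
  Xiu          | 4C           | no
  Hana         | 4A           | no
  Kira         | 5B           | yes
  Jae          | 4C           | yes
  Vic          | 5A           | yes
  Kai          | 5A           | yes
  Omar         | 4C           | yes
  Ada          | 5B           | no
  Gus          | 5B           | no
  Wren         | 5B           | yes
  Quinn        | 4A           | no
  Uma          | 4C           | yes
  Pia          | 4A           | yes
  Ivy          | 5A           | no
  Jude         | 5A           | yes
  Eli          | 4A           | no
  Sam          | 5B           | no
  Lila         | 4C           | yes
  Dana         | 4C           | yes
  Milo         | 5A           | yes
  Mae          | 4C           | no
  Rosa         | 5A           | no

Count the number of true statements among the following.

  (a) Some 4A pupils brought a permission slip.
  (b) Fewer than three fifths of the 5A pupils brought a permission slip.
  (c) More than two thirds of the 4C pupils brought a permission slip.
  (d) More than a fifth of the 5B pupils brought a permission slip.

3

(a) 4A: |A| = 5, |A ∩ B| = 1; needs A ∩ B ≠ ∅ (|A ∩ B| ≥ 1) — true.
(b) 5A: |A| = 8, |A ∩ B| = 5; needs |A ∩ B| / |A| < 3/5 — false.
(c) 4C: |A| = 8, |A ∩ B| = 6; needs |A ∩ B| / |A| > 2/3 — true.
(d) 5B: |A| = 6, |A ∩ B| = 2; needs |A ∩ B| / |A| > 1/5 — true.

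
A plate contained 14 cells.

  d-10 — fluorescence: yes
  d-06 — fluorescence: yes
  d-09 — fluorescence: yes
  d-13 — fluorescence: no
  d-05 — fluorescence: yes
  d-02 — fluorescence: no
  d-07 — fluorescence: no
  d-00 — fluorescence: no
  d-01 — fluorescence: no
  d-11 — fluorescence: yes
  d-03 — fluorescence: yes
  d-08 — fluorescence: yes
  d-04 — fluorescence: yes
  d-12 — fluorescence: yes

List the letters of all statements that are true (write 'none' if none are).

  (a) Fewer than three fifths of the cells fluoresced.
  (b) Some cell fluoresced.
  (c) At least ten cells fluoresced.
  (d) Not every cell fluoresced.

|A| = 14, |A ∩ B| = 9, |A ∖ B| = 5.
(a) |A ∩ B| / |A| < 3/5: fails.
(b) A ∩ B ≠ ∅ (|A ∩ B| ≥ 1): holds.
(c) |A ∩ B| ≥ 10: fails.
(d) A ⊄ B (|A ∖ B| ≥ 1): holds.

(b), (d)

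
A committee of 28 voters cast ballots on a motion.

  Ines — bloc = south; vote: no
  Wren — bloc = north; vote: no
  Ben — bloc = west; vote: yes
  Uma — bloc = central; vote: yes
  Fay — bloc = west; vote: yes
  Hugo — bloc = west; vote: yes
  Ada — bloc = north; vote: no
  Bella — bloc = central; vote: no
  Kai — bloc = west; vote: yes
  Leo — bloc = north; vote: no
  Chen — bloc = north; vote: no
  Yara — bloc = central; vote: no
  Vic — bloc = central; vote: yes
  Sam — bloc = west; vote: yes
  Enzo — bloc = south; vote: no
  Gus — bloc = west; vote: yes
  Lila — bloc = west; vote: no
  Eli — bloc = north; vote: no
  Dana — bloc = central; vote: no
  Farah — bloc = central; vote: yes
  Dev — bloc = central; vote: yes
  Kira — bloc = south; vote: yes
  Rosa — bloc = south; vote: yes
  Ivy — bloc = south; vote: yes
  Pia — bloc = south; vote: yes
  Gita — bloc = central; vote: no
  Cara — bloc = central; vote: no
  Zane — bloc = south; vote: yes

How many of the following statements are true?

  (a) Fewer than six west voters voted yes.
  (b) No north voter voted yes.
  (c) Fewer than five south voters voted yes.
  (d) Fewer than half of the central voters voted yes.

(a) west: |A| = 7, |A ∩ B| = 6; needs |A ∩ B| < 6 — false.
(b) north: |A| = 5, |A ∩ B| = 0; needs A ∩ B = ∅ (|A ∩ B| = 0) — true.
(c) south: |A| = 7, |A ∩ B| = 5; needs |A ∩ B| < 5 — false.
(d) central: |A| = 9, |A ∩ B| = 4; needs |A ∩ B| < |A ∖ B| — true.

2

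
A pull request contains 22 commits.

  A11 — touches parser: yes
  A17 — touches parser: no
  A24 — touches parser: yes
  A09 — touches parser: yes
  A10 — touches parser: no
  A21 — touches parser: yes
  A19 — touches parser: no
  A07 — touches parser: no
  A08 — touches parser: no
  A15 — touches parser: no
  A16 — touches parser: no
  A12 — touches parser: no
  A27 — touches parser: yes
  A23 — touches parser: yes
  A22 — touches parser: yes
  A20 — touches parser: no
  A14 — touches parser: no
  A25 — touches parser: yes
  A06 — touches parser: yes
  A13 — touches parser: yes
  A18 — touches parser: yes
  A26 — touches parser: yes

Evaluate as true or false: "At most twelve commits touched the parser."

True

'At most twelve commits touched the parser' holds iff |A ∩ B| ≤ 12.
|A| = 22, |A ∩ B| = 12, |A ∖ B| = 10.
|A ∩ B| = 12, so the statement is true.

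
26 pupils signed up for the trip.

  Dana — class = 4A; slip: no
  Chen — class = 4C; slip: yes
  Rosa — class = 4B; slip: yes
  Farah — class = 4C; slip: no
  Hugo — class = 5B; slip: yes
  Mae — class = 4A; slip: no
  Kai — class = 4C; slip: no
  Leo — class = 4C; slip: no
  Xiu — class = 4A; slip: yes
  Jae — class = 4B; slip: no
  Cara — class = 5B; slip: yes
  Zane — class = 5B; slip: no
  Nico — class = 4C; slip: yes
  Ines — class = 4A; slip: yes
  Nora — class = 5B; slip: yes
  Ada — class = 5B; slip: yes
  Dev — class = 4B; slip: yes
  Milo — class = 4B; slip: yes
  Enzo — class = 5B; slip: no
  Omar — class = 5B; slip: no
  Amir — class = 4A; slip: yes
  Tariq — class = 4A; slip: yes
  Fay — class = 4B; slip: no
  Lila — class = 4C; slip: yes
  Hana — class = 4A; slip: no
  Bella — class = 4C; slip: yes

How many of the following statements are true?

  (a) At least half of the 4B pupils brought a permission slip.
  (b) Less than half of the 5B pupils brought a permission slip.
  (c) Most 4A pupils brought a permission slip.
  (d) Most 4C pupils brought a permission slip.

(a) 4B: |A| = 5, |A ∩ B| = 3; needs |A ∩ B| ≥ |A ∖ B| — true.
(b) 5B: |A| = 7, |A ∩ B| = 4; needs |A ∩ B| < |A ∖ B| — false.
(c) 4A: |A| = 7, |A ∩ B| = 4; needs |A ∩ B| > |A ∖ B| — true.
(d) 4C: |A| = 7, |A ∩ B| = 4; needs |A ∩ B| > |A ∖ B| — true.

3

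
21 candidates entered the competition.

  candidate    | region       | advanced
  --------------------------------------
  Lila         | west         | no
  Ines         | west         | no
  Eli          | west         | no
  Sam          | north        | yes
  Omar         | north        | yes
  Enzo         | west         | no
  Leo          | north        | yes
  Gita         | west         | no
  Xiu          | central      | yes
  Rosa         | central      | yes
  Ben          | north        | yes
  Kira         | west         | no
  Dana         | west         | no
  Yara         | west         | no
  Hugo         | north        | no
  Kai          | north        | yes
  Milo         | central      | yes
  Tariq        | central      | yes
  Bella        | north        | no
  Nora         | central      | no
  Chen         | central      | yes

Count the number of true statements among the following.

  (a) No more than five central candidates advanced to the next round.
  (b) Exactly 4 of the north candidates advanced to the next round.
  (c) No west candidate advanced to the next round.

2

(a) central: |A| = 6, |A ∩ B| = 5; needs |A ∩ B| ≤ 5 — true.
(b) north: |A| = 7, |A ∩ B| = 5; needs |A ∩ B| = 4 — false.
(c) west: |A| = 8, |A ∩ B| = 0; needs A ∩ B = ∅ (|A ∩ B| = 0) — true.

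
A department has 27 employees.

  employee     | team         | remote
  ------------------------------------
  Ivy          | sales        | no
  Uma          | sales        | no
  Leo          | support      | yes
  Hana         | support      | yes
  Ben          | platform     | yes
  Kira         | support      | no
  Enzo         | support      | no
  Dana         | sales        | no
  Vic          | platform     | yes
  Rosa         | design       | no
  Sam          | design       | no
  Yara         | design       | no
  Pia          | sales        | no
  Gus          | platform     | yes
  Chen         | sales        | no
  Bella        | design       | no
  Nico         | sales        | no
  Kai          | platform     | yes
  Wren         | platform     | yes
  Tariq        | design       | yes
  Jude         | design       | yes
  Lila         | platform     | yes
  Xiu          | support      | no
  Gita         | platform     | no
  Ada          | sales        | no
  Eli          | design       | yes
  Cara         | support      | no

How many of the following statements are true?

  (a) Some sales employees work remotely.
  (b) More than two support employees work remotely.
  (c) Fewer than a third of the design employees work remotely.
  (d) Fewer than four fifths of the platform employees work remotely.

(a) sales: |A| = 7, |A ∩ B| = 0; needs A ∩ B ≠ ∅ (|A ∩ B| ≥ 1) — false.
(b) support: |A| = 6, |A ∩ B| = 2; needs |A ∩ B| > 2 — false.
(c) design: |A| = 7, |A ∩ B| = 3; needs |A ∩ B| / |A| < 1/3 — false.
(d) platform: |A| = 7, |A ∩ B| = 6; needs |A ∩ B| / |A| < 4/5 — false.

0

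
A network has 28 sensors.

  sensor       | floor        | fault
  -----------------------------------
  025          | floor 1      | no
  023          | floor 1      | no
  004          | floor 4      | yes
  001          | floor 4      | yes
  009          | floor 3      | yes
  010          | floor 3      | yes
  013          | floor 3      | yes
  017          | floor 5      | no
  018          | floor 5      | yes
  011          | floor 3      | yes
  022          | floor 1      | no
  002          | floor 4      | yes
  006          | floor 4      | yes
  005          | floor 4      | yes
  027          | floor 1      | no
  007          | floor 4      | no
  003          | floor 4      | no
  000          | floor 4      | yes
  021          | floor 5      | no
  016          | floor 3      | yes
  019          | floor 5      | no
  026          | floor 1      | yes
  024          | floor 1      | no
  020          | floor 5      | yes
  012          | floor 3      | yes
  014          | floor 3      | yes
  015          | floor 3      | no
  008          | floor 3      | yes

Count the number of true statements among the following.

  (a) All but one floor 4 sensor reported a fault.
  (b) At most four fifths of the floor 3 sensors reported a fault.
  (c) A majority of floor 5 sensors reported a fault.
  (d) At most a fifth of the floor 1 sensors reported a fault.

(a) floor 4: |A| = 8, |A ∩ B| = 6; needs |A ∖ B| = 1 — false.
(b) floor 3: |A| = 9, |A ∩ B| = 8; needs |A ∩ B| / |A| ≤ 4/5 — false.
(c) floor 5: |A| = 5, |A ∩ B| = 2; needs |A ∩ B| > |A ∖ B| — false.
(d) floor 1: |A| = 6, |A ∩ B| = 1; needs |A ∩ B| / |A| ≤ 1/5 — true.

1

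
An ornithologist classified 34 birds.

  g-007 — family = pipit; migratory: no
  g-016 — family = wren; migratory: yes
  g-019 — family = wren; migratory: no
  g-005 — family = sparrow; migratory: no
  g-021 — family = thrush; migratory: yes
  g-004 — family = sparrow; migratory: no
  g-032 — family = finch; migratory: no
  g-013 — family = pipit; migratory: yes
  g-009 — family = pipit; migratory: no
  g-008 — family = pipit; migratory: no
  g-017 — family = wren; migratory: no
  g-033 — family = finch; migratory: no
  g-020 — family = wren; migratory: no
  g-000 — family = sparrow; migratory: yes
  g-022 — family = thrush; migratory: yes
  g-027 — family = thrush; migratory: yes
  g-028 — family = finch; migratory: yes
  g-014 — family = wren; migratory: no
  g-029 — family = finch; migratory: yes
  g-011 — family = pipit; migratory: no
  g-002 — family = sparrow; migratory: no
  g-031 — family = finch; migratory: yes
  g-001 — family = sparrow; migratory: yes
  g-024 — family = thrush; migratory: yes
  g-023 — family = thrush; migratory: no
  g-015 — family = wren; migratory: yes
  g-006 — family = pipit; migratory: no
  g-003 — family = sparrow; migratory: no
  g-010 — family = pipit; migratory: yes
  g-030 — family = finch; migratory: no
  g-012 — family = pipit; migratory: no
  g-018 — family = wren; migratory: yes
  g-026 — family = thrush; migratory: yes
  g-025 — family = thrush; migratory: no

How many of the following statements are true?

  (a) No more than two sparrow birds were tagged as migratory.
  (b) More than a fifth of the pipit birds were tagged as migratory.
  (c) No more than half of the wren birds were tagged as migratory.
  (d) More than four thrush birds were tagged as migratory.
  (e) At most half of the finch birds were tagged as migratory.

(a) sparrow: |A| = 6, |A ∩ B| = 2; needs |A ∩ B| ≤ 2 — true.
(b) pipit: |A| = 8, |A ∩ B| = 2; needs |A ∩ B| / |A| > 1/5 — true.
(c) wren: |A| = 7, |A ∩ B| = 3; needs |A ∩ B| ≤ |A ∖ B| — true.
(d) thrush: |A| = 7, |A ∩ B| = 5; needs |A ∩ B| > 4 — true.
(e) finch: |A| = 6, |A ∩ B| = 3; needs |A ∩ B| ≤ |A ∖ B| — true.

5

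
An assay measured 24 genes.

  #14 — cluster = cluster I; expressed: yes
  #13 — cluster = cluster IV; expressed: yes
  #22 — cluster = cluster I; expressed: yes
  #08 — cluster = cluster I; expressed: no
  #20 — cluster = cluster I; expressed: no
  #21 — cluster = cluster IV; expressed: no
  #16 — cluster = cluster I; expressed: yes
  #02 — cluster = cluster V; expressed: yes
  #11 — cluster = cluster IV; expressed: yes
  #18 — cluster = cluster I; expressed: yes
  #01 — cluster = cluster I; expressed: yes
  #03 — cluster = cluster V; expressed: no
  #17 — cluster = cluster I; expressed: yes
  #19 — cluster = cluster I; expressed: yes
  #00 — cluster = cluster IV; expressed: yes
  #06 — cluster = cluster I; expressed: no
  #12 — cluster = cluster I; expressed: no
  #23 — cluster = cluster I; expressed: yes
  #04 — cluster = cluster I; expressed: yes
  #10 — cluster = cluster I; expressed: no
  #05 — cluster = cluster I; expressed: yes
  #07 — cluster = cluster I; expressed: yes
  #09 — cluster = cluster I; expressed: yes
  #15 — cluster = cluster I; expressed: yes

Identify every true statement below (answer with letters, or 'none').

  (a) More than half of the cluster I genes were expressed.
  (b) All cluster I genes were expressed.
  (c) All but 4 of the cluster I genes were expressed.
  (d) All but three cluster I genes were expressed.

|A| = 18, |A ∩ B| = 13, |A ∖ B| = 5.
(a) |A ∩ B| > |A ∖ B|: holds.
(b) A ⊆ B, i.e. every element of A is in B (|A ∖ B| = 0): fails.
(c) |A ∖ B| = 4: fails.
(d) |A ∖ B| = 3: fails.

(a)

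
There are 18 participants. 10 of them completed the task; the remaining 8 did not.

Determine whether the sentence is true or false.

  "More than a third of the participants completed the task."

True

'More than a third of the participants completed the task' holds iff |A ∩ B| / |A| > 1/3.
|A| = 18, |A ∩ B| = 10, |A ∖ B| = 8.
|A ∩ B|/|A| = 10/18, so the statement is true.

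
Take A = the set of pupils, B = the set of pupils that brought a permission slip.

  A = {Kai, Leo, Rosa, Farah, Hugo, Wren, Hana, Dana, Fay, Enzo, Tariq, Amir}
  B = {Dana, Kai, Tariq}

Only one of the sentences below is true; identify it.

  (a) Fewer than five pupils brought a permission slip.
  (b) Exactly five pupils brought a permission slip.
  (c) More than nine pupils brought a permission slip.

|A| = 12, |A ∩ B| = 3, |A ∖ B| = 9.
(a) requires |A ∩ B| < 5: true.
(b) requires |A ∩ B| = 5: false.
(c) requires |A ∩ B| > 9: false.

(a)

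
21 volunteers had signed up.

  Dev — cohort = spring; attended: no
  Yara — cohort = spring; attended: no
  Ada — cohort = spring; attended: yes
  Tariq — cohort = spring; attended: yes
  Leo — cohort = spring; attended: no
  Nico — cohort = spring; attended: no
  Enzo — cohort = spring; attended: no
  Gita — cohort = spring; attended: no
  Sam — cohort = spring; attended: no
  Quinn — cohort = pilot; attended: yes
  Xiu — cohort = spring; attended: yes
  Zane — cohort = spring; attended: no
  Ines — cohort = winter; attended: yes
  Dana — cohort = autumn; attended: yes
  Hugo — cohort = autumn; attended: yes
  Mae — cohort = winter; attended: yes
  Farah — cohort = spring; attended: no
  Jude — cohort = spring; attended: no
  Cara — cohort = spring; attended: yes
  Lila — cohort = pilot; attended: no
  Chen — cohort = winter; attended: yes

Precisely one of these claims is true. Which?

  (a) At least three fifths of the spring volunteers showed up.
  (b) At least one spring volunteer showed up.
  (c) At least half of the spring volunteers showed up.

(b)

|A| = 14, |A ∩ B| = 4, |A ∖ B| = 10.
(a) requires |A ∩ B| / |A| ≥ 3/5: false.
(b) requires A ∩ B ≠ ∅ (|A ∩ B| ≥ 1): true.
(c) requires |A ∩ B| ≥ |A ∖ B|: false.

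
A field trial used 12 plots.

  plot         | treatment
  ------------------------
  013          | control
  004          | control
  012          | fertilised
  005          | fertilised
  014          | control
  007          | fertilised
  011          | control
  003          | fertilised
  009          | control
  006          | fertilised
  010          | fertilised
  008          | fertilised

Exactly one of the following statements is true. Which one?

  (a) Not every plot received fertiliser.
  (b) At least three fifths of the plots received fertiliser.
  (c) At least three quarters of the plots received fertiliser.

(a)

|A| = 12, |A ∩ B| = 7, |A ∖ B| = 5.
(a) requires A ⊄ B (|A ∖ B| ≥ 1): true.
(b) requires |A ∩ B| / |A| ≥ 3/5: false.
(c) requires |A ∩ B| / |A| ≥ 3/4: false.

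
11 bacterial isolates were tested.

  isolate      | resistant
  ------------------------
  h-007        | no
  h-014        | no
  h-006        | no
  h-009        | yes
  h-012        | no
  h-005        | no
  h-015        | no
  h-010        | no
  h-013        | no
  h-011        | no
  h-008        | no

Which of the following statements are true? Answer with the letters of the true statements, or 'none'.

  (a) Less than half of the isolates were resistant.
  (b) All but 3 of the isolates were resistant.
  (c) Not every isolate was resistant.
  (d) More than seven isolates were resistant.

|A| = 11, |A ∩ B| = 1, |A ∖ B| = 10.
(a) |A ∩ B| < |A ∖ B|: holds.
(b) |A ∖ B| = 3: fails.
(c) A ⊄ B (|A ∖ B| ≥ 1): holds.
(d) |A ∩ B| > 7: fails.

(a), (c)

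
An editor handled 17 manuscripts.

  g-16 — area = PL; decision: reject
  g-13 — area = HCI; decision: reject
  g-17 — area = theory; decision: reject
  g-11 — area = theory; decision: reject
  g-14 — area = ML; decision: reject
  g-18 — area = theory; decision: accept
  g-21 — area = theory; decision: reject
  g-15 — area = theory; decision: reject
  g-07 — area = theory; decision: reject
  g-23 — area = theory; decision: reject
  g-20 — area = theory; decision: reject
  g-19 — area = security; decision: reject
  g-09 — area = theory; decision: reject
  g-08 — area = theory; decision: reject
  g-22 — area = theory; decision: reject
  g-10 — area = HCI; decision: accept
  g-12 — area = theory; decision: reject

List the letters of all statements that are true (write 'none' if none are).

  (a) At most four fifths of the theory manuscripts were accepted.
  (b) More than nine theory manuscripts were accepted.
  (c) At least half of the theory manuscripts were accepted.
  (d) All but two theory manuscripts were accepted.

(a)

|A| = 12, |A ∩ B| = 1, |A ∖ B| = 11.
(a) |A ∩ B| / |A| ≤ 4/5: holds.
(b) |A ∩ B| > 9: fails.
(c) |A ∩ B| ≥ |A ∖ B|: fails.
(d) |A ∖ B| = 2: fails.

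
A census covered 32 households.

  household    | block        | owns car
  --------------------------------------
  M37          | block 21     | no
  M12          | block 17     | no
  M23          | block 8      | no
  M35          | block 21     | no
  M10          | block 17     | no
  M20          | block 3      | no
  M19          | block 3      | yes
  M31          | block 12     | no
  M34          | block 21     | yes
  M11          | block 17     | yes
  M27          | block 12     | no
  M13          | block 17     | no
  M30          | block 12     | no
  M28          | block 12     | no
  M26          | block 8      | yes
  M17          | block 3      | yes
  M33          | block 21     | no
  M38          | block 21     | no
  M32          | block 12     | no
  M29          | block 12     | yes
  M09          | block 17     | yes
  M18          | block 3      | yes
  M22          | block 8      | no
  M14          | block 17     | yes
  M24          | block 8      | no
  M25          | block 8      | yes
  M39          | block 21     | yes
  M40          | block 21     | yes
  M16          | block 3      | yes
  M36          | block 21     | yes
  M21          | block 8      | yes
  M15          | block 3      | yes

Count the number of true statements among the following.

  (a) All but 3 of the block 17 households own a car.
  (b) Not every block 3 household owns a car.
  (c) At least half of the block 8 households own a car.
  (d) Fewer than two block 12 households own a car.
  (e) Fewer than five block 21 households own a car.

5

(a) block 17: |A| = 6, |A ∩ B| = 3; needs |A ∖ B| = 3 — true.
(b) block 3: |A| = 6, |A ∩ B| = 5; needs A ⊄ B (|A ∖ B| ≥ 1) — true.
(c) block 8: |A| = 6, |A ∩ B| = 3; needs |A ∩ B| ≥ |A ∖ B| — true.
(d) block 12: |A| = 6, |A ∩ B| = 1; needs |A ∩ B| < 2 — true.
(e) block 21: |A| = 8, |A ∩ B| = 4; needs |A ∩ B| < 5 — true.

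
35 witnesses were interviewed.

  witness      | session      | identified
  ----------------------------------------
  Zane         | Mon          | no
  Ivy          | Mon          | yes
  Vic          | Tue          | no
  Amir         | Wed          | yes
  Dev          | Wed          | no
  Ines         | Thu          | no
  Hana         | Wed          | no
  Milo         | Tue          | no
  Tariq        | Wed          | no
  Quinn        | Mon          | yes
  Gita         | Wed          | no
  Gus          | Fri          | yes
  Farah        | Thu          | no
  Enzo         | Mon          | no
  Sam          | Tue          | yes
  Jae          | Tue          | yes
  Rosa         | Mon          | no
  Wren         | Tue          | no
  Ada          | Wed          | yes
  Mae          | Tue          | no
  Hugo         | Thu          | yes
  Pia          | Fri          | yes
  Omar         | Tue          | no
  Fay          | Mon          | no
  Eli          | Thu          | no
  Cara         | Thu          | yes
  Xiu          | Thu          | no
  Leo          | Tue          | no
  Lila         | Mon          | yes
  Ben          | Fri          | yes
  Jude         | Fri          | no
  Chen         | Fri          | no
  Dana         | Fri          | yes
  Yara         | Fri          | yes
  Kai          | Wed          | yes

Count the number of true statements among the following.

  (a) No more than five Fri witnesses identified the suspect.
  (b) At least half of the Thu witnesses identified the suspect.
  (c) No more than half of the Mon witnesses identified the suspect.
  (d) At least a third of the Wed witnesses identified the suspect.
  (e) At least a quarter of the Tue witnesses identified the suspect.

(a) Fri: |A| = 7, |A ∩ B| = 5; needs |A ∩ B| ≤ 5 — true.
(b) Thu: |A| = 6, |A ∩ B| = 2; needs |A ∩ B| ≥ |A ∖ B| — false.
(c) Mon: |A| = 7, |A ∩ B| = 3; needs |A ∩ B| ≤ |A ∖ B| — true.
(d) Wed: |A| = 7, |A ∩ B| = 3; needs |A ∩ B| / |A| ≥ 1/3 — true.
(e) Tue: |A| = 8, |A ∩ B| = 2; needs |A ∩ B| / |A| ≥ 1/4 — true.

4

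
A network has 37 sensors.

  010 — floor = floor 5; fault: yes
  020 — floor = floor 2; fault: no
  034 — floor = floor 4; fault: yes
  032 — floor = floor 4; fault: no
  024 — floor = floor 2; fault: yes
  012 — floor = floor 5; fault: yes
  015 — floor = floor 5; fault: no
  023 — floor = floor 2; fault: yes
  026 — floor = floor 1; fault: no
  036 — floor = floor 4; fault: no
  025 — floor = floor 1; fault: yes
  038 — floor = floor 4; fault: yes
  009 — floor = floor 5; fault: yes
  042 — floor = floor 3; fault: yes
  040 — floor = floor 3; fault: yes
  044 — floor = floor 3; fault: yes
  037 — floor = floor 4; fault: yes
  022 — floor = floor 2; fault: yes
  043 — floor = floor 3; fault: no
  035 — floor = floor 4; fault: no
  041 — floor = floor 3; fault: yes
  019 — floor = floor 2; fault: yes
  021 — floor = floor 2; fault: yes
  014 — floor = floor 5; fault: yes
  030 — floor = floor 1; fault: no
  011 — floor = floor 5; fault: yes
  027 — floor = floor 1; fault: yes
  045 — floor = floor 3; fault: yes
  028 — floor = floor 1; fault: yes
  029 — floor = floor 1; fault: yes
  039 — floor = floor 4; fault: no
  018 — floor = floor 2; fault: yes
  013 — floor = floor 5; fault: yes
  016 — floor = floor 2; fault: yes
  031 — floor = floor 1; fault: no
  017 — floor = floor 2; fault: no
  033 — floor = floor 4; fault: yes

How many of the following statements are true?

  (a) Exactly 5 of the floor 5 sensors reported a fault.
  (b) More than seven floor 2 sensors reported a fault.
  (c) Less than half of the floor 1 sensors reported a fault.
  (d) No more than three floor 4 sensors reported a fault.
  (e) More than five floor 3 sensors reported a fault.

(a) floor 5: |A| = 7, |A ∩ B| = 6; needs |A ∩ B| = 5 — false.
(b) floor 2: |A| = 9, |A ∩ B| = 7; needs |A ∩ B| > 7 — false.
(c) floor 1: |A| = 7, |A ∩ B| = 4; needs |A ∩ B| < |A ∖ B| — false.
(d) floor 4: |A| = 8, |A ∩ B| = 4; needs |A ∩ B| ≤ 3 — false.
(e) floor 3: |A| = 6, |A ∩ B| = 5; needs |A ∩ B| > 5 — false.

0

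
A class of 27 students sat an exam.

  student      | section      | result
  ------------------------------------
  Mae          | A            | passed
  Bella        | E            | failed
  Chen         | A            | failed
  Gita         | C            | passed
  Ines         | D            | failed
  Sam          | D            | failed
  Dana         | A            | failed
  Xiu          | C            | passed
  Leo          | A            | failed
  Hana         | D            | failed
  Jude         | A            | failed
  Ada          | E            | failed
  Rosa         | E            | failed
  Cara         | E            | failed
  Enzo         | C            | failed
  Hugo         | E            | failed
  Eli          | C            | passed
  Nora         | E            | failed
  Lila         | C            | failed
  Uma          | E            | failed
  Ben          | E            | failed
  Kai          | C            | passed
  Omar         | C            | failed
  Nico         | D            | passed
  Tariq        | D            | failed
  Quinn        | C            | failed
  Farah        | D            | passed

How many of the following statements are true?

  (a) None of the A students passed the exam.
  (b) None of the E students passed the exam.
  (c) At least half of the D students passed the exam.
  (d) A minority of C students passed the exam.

1

(a) A: |A| = 5, |A ∩ B| = 1; needs A ∩ B = ∅ (|A ∩ B| = 0) — false.
(b) E: |A| = 8, |A ∩ B| = 0; needs A ∩ B = ∅ (|A ∩ B| = 0) — true.
(c) D: |A| = 6, |A ∩ B| = 2; needs |A ∩ B| ≥ |A ∖ B| — false.
(d) C: |A| = 8, |A ∩ B| = 4; needs |A ∩ B| < |A ∖ B| — false.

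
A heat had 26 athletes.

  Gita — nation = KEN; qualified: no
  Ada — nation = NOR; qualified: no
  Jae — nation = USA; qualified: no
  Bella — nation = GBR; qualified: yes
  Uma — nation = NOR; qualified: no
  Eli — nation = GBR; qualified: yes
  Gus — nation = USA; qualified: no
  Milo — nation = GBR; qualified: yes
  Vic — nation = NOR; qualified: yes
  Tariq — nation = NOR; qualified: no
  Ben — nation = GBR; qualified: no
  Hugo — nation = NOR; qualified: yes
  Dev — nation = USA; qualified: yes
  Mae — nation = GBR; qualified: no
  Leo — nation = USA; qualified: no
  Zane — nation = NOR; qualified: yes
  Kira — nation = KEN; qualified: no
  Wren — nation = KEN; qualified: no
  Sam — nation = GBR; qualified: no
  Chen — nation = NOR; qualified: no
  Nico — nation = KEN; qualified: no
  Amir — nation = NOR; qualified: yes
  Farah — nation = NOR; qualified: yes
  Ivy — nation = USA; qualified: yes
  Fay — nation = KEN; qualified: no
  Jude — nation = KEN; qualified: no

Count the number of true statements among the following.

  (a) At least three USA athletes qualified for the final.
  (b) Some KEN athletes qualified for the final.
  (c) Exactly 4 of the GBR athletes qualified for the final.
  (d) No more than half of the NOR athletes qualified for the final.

0

(a) USA: |A| = 5, |A ∩ B| = 2; needs |A ∩ B| ≥ 3 — false.
(b) KEN: |A| = 6, |A ∩ B| = 0; needs A ∩ B ≠ ∅ (|A ∩ B| ≥ 1) — false.
(c) GBR: |A| = 6, |A ∩ B| = 3; needs |A ∩ B| = 4 — false.
(d) NOR: |A| = 9, |A ∩ B| = 5; needs |A ∩ B| ≤ |A ∖ B| — false.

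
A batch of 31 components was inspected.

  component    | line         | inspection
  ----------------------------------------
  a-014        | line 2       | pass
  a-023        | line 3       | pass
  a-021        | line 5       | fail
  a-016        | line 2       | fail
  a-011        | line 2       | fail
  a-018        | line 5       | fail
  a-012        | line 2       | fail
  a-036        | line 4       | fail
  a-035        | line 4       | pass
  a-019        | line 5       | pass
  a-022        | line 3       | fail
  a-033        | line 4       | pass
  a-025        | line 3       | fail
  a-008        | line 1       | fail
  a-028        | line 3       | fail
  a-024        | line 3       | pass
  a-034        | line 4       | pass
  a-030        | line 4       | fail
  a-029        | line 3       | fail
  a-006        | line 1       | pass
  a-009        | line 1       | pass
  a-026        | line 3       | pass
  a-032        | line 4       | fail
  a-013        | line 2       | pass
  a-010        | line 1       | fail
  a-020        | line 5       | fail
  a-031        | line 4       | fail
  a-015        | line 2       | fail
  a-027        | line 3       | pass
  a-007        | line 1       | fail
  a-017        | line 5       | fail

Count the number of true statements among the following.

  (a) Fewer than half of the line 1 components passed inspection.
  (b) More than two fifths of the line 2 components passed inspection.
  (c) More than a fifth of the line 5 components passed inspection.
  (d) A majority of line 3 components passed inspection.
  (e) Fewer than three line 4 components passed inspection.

(a) line 1: |A| = 5, |A ∩ B| = 2; needs |A ∩ B| < |A ∖ B| — true.
(b) line 2: |A| = 6, |A ∩ B| = 2; needs |A ∩ B| / |A| > 2/5 — false.
(c) line 5: |A| = 5, |A ∩ B| = 1; needs |A ∩ B| / |A| > 1/5 — false.
(d) line 3: |A| = 8, |A ∩ B| = 4; needs |A ∩ B| > |A ∖ B| — false.
(e) line 4: |A| = 7, |A ∩ B| = 3; needs |A ∩ B| < 3 — false.

1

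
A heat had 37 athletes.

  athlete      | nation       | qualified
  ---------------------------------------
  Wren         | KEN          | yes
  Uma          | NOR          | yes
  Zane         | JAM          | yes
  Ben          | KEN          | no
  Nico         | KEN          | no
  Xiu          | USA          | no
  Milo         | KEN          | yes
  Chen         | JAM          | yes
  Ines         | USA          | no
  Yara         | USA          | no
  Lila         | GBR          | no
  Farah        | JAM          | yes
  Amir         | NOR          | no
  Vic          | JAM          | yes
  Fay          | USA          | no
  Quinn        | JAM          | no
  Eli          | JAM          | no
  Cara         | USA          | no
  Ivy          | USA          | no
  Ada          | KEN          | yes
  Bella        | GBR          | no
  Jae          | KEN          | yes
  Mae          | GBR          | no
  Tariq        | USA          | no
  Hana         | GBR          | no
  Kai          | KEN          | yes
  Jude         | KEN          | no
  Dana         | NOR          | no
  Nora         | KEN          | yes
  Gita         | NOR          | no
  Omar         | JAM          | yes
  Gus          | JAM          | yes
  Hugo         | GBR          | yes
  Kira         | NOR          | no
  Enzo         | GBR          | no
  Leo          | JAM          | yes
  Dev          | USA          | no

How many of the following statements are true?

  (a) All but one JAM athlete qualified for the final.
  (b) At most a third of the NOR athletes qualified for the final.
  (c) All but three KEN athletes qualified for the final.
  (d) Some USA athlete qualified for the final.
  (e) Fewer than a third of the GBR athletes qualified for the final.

(a) JAM: |A| = 9, |A ∩ B| = 7; needs |A ∖ B| = 1 — false.
(b) NOR: |A| = 5, |A ∩ B| = 1; needs |A ∩ B| / |A| ≤ 1/3 — true.
(c) KEN: |A| = 9, |A ∩ B| = 6; needs |A ∖ B| = 3 — true.
(d) USA: |A| = 8, |A ∩ B| = 0; needs A ∩ B ≠ ∅ (|A ∩ B| ≥ 1) — false.
(e) GBR: |A| = 6, |A ∩ B| = 1; needs |A ∩ B| / |A| < 1/3 — true.

3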